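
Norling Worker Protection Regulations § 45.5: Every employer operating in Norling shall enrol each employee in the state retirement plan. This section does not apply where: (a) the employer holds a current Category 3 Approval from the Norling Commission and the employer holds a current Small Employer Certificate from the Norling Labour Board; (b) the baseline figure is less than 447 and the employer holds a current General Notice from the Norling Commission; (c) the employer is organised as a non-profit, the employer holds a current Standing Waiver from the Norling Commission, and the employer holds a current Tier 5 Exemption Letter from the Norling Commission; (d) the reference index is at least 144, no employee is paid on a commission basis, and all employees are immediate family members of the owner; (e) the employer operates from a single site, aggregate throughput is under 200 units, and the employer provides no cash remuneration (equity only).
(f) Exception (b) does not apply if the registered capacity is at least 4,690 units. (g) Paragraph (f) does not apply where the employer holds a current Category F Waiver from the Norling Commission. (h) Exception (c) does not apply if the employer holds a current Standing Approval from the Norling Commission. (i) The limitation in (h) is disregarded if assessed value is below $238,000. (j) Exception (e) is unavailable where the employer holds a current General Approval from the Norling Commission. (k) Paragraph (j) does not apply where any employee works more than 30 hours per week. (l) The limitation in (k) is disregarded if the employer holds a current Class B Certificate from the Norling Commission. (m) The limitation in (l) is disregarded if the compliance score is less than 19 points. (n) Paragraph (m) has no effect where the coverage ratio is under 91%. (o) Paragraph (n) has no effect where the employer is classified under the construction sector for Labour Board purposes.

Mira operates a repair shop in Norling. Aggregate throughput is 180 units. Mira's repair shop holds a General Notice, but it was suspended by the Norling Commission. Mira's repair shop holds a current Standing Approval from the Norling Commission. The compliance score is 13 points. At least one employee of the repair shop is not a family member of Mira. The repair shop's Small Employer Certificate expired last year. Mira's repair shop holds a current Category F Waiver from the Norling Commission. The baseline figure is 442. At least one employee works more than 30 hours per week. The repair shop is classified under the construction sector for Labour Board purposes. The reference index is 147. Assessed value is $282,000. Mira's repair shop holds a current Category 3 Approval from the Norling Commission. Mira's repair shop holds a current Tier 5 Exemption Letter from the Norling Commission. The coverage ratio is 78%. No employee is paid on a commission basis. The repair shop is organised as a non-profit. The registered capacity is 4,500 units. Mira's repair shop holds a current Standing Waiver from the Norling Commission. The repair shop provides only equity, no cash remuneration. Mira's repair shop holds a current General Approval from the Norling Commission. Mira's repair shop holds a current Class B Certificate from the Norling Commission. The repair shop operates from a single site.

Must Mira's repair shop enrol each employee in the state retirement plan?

No — exception (e) applies; Mira's repair shop is not required to enrol each employee in the state retirement plan.

Exception (a) does not apply: the Small Employer Certificate has expired.
Exception (b) requires that the employer holds a current General Notice from the Norling Commission; but no current General Notice is held, so (b) is unavailable.
Exception (c): the employer is a non-profit; a current Standing Waiver is held; a current Tier 5 Exemption Letter is held — every condition holds. Turning to paragraphs (h)–(i): (h) operates against (c): a current Standing Approval is held. (i), which would lift (h), is not triggered — assessed value is $282,000, not below $238,000. So (c) is unavailable.
Exception (d) requires that all employees are immediate family members of the owner; but at least one employee is not a family member, so (d) is unavailable.
All of (e)'s requirements are met (the employer operates from a single site; aggregate throughput is 180 units, under the 200 units limit; remuneration is equity-only). Considering the limiting provisions: (j) is triggered (a current General Approval is held), but is set aside by (k): (k) is triggered — at least one employee exceeds 30 hours/week. (l) would limit (k) — a current Class B Certificate is held — but (m) sets (l) aside: (m) applies — the compliance score is 13 points, less than the 19 points limit. (n) would limit (m) — the coverage ratio is 78%, under the 91% limit — but (o) sets (n) aside: (o) operates against (n): the repair shop is classified under the construction sector. So (e) applies.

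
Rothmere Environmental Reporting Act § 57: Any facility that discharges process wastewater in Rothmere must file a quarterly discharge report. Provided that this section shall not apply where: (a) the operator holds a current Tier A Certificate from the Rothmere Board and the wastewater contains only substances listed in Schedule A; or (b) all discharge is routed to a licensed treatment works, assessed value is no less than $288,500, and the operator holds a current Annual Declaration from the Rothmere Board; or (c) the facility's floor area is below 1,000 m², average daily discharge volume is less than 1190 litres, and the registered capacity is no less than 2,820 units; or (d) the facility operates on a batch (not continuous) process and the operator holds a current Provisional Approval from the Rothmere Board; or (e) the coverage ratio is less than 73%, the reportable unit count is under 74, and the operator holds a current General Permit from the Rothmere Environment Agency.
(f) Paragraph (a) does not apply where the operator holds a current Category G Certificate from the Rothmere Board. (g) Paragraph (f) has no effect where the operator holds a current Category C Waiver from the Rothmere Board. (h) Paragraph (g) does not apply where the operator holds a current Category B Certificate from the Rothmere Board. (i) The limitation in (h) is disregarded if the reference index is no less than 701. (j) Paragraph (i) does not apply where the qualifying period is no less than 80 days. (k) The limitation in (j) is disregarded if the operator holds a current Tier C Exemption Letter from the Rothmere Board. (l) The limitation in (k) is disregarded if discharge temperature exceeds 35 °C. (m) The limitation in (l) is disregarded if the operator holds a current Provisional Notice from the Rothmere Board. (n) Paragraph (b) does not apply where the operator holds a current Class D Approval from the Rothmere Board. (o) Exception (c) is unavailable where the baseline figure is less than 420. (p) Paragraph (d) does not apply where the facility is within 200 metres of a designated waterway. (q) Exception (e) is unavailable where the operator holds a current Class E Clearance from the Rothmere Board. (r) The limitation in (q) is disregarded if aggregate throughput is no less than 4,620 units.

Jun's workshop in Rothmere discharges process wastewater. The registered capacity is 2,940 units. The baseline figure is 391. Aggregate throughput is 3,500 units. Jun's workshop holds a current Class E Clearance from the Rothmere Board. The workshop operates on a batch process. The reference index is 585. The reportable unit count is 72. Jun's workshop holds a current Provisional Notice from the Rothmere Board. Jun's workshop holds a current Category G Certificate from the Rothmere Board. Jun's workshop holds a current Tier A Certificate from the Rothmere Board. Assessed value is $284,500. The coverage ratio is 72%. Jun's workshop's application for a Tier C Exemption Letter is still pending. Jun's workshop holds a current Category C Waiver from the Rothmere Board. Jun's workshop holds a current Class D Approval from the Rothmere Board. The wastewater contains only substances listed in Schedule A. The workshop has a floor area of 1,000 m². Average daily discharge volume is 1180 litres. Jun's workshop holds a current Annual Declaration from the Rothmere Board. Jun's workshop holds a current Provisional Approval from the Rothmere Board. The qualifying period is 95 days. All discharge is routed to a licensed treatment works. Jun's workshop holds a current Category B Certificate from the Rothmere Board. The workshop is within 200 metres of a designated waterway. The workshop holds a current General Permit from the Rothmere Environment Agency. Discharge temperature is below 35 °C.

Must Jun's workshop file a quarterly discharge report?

Yes — Jun's workshop must file a quarterly discharge report.

All of (a)'s requirements are met (a current Tier A Certificate is held; the wastewater is Schedule-A-only). However, paragraphs (f)–(m) must be considered: (f) operates against (a): a current Category G Certificate is held. (g) would limit (f) — a current Category C Waiver is held — but (h) sets (g) aside: (h) is engaged — a current Category B Certificate is held. (i) is not triggered (the reference index is 585, short of 701), so (h) stands. (a) is therefore removed.
Exception (b) does not apply: assessed value is $284,500, short of $288,500.
Exception (c) requires that the facility's floor area is below 1,000 m²; but the facility's floor area is 1,000 m², not below 1,000 m², so (c) is unavailable.
Exception (d): the facility operates on a batch process; a current Provisional Approval is held — every condition holds. Turning to paragraph (p): (p) is engaged — the workshop is within 200 m of a designated waterway. (d) is therefore removed.
Exception (e): the coverage ratio is 72%, less than the 73% limit; the reportable unit count is 72, under the 74 limit; a current General Permit is held — every condition holds. Turning to paragraphs (q)–(r): (q) operates against (e): a current Class E Clearance is held. (r) is not triggered (aggregate throughput is 3,500 units, short of 4,620 units), so (q) stands. So (e) is unavailable.
No exception displaces § 57.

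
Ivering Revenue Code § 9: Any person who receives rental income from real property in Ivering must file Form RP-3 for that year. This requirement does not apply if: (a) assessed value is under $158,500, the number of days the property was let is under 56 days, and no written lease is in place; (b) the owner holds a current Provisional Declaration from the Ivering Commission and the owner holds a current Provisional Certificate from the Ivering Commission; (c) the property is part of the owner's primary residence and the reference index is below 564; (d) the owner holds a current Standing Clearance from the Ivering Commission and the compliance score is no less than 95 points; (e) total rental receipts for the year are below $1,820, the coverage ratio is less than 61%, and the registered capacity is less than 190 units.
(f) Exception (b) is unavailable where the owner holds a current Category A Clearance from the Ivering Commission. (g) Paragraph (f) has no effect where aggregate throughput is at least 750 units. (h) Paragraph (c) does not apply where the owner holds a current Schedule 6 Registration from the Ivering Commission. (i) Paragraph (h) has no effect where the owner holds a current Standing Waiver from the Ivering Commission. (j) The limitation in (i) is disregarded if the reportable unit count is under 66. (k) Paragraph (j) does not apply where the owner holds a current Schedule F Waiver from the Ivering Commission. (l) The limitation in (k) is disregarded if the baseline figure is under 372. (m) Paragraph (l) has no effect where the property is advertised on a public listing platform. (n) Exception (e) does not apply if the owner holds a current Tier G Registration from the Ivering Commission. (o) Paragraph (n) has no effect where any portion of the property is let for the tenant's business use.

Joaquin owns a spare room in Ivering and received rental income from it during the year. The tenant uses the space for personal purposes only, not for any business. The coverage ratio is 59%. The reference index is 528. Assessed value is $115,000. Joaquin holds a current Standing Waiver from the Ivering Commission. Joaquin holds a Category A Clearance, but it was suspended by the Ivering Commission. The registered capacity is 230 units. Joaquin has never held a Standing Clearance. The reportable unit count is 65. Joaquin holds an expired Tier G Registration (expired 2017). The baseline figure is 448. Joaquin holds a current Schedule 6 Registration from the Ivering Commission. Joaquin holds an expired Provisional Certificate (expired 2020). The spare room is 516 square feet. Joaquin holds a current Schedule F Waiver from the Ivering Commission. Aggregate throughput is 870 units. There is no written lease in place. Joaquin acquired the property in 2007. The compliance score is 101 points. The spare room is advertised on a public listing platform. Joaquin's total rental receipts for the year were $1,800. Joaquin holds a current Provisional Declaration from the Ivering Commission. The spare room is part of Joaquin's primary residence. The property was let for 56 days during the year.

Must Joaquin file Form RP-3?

No — exception (c) applies; Joaquin is not required to file Form RP-3.

Exception (a) fails — the number of days the property was let is 56 days, not under 56 days.
Exception (b) requires that the owner holds a current Provisional Certificate from the Ivering Commission; but there is no Provisional Certificate in force, so (b) is unavailable.
Exception (c): the spare room is part of the primary residence; the reference index is 528, below the 564 limit — every condition holds. As to paragraphs (h)–(m): (h) would limit (c) — a current Schedule 6 Registration is held — but (i) sets (h) aside: (i) is engaged — a current Standing Waiver is held. (j) applies (the reportable unit count is 65, under the 66 limit), but yields to (k): (k) operates against (j): a current Schedule F Waiver is held. (l), which would lift (k), is not triggered — the baseline figure is 448, not under 372. Exception (c) stands.
Exception (d) does not apply: no current Standing Clearance is held.
Exception (e) does not apply: the registered capacity is 230 units, not less than 190 units.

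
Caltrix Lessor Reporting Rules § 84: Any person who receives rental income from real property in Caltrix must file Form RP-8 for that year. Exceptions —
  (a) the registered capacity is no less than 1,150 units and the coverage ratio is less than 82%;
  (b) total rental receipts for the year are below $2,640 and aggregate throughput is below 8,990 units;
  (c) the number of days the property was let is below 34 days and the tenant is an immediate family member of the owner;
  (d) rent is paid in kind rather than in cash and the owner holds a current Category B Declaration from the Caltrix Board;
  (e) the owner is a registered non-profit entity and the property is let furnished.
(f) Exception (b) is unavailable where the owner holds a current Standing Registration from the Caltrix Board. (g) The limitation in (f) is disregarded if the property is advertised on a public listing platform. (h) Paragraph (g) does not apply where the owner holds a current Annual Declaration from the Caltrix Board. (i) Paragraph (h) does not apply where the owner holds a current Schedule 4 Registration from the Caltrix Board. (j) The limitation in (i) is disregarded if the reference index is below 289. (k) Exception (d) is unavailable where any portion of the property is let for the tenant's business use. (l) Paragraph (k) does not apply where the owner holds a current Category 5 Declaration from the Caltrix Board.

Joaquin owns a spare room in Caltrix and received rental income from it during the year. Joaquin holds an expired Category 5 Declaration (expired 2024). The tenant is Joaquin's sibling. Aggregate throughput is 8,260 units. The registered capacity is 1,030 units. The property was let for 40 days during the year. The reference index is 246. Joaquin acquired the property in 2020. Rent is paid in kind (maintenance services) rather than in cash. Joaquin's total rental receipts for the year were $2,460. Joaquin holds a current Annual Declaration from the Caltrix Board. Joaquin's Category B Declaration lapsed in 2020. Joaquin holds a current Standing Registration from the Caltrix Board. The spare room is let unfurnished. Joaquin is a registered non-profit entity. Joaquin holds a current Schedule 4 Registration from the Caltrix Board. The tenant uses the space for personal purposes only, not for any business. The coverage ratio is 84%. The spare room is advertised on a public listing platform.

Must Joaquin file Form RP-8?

Exception (a) fails — the registered capacity is 1,030 units, short of 1,150 units.
Exception (b): total rental receipts for the year are $2,460, below the $2,640 limit; aggregate throughput is 8,260 units, below the 8,990 units limit — every condition holds. But: (f) operates — a current Standing Registration is held. (g) would limit (f) — the property is publicly advertised — but (h) sets (g) aside: (h) is triggered — a current Annual Declaration is held. (i) would limit (h) — a current Schedule 4 Registration is held — but (j) sets (i) aside: (j) operates against (i): the reference index is 246, below the 289 limit. So (b) is unavailable.
Exception (c) fails — the number of days the property was let is 40 days, not below 34 days.
Exception (d) does not apply: the Category B Declaration is not current.
Exception (e) fails — the property is let unfurnished.
No exception applies. The general rule governs.

Yes — Joaquin must file Form RP-8.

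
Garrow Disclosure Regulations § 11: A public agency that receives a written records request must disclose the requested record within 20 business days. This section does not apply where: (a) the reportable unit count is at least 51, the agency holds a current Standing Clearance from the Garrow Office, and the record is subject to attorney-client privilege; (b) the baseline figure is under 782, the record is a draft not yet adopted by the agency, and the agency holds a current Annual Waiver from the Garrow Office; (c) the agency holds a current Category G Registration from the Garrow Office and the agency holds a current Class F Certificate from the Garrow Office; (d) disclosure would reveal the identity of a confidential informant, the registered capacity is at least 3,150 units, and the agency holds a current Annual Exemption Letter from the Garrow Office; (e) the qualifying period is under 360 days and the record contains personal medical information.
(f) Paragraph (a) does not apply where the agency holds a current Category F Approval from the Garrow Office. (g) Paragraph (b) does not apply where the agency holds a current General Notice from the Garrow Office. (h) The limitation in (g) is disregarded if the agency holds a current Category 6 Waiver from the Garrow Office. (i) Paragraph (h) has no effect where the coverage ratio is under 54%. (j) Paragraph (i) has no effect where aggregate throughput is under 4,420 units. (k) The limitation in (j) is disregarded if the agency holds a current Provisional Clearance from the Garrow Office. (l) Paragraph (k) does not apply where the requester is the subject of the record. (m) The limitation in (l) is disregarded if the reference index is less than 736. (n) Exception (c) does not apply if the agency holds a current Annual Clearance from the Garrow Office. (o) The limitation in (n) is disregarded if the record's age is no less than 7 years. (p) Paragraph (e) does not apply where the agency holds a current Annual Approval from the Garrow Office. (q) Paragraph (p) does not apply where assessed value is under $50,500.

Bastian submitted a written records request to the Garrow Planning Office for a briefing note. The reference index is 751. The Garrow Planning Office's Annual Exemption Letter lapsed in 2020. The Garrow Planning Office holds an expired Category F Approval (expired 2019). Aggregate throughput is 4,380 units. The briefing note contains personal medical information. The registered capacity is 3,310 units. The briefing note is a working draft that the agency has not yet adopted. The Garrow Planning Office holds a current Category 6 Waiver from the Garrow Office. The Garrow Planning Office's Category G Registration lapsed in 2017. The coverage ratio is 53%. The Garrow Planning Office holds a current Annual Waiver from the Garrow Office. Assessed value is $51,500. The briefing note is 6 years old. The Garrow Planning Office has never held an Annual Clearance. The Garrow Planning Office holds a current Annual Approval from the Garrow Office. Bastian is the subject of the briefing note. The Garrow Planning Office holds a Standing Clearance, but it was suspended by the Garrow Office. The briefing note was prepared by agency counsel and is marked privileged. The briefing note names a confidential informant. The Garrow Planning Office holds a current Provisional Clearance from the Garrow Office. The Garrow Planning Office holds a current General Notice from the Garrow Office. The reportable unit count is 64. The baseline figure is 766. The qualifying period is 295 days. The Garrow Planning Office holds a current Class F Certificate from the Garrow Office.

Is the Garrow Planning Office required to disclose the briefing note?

No — exception (b) applies; the Garrow Planning Office is not required to disclose the briefing note.

Exception (a) does not apply: no current Standing Clearance is held.
Exception (b) is satisfied on its face — the baseline figure is 766, under the 782 limit; the briefing note is an unadopted draft; a current Annual Waiver is held. Under paragraphs (g)–(m): (g) is triggered (a current General Notice is held), but is itself disapplied by (h): (h) operates against (g): a current Category 6 Waiver is held. (i) operates (the coverage ratio is 53%, under the 54% limit), but yields to (j): (j) operates against (i): aggregate throughput is 4,380 units, under the 4,420 units limit. (k) would limit (j) — a current Provisional Clearance is held — but (l) sets (k) aside: (l) operates — Bastian is the subject of the briefing note. (m) is inapplicable (the reference index is 751, not less than 736), so (l) stands. So (b) applies.
Exception (c) requires that the agency holds a current Category G Registration from the Garrow Office; but there is no Category G Registration in force, so (c) is unavailable.
Exception (d) requires that the agency holds a current Annual Exemption Letter from the Garrow Office; but no current Annual Exemption Letter is held, so (d) is unavailable.
Exception (e) is satisfied on its face — the qualifying period is 295 days, under the 360 days limit; the briefing note contains personal medical information. Turning to paragraphs (p)–(q): (p) operates against (e): a current Annual Approval is held. (q), which would lift (p), is inapplicable — assessed value is $51,500, not under $50,500. Exception (e) does not apply.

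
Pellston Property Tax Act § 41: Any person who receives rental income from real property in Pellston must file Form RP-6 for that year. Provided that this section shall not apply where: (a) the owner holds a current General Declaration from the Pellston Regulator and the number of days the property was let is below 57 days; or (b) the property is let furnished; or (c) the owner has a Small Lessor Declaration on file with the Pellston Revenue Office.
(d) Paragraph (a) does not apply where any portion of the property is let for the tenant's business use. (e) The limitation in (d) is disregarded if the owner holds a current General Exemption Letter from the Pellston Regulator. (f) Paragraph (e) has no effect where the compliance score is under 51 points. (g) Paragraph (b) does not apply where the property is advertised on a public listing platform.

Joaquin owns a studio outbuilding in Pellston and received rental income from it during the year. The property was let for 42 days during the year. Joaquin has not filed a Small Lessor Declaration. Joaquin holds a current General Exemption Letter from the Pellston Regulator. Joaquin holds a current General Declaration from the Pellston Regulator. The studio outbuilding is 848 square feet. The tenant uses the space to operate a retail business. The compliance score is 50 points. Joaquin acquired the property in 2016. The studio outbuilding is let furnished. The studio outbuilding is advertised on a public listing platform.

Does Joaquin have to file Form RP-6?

Yes — Joaquin must file Form RP-6.

Exception (a): a current General Declaration is held; the number of days the property was let is 42 days, below the 57 days limit — every condition holds. But: (d) is engaged — the space is let for business use. (e) is triggered (a current General Exemption Letter is held), but yields to (f): (f) operates — the compliance score is 50 points, under the 51 points limit. Exception (a) does not apply.
Exception (b)'s conditions are all satisfied: the property is let furnished. However, paragraph (g) must be considered: (g) operates — the property is publicly advertised. Exception (b) does not apply.
Exception (c) requires that the owner has a Small Lessor Declaration on file with the Pellston Revenue Office; but no Small Lessor Declaration is on file, so (c) is unavailable.
Every exception is unavailable, so the rule governs.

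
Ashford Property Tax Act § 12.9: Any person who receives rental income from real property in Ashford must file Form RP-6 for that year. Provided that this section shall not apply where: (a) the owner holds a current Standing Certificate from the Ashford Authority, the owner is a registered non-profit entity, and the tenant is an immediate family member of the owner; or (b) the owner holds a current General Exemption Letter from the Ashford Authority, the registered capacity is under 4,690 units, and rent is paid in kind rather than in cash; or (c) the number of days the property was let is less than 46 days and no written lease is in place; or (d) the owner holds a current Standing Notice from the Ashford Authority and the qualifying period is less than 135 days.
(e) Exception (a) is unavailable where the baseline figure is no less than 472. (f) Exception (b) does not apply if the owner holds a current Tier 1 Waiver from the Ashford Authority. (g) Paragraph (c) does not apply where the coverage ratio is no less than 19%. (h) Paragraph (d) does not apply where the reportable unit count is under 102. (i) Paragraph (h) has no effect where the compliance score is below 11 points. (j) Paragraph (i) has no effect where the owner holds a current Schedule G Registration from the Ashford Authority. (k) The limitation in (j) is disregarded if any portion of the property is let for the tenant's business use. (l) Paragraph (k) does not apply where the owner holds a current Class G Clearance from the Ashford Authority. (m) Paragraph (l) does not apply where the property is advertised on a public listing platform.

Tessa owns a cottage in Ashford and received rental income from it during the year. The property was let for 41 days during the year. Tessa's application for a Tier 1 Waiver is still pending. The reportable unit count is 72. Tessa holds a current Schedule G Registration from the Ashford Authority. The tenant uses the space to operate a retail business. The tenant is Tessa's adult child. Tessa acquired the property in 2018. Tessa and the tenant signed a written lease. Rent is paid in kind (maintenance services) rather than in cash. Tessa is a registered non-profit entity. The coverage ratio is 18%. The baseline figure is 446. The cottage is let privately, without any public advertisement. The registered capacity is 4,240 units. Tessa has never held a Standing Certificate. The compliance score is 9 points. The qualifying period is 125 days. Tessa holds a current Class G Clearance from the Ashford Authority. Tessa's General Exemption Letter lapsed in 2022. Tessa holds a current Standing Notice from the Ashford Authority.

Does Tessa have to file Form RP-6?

Yes — Tessa must file Form RP-6.

Exception (a) does not apply: there is no Standing Certificate in force.
Exception (b) fails — the General Exemption Letter is not current.
Exception (c) does not apply: a written lease is in place.
All of (d)'s requirements are met (a current Standing Notice is held; the qualifying period is 125 days, less than the 135 days limit). However, paragraphs (h)–(m) must be considered: (h) is engaged — the reportable unit count is 72, under the 102 limit. (i) would limit (h) — the compliance score is 9 points, below the 11 points limit — but (j) sets (i) aside: (j) operates against (i): a current Schedule G Registration is held. (k) would limit (j) — the space is let for business use — but (l) sets (k) aside: (l) operates — a current Class G Clearance is held. (m), which would lift (l), is not triggered — the property is let privately without advertisement. (d) is therefore removed.
Every exception is unavailable, so the rule governs.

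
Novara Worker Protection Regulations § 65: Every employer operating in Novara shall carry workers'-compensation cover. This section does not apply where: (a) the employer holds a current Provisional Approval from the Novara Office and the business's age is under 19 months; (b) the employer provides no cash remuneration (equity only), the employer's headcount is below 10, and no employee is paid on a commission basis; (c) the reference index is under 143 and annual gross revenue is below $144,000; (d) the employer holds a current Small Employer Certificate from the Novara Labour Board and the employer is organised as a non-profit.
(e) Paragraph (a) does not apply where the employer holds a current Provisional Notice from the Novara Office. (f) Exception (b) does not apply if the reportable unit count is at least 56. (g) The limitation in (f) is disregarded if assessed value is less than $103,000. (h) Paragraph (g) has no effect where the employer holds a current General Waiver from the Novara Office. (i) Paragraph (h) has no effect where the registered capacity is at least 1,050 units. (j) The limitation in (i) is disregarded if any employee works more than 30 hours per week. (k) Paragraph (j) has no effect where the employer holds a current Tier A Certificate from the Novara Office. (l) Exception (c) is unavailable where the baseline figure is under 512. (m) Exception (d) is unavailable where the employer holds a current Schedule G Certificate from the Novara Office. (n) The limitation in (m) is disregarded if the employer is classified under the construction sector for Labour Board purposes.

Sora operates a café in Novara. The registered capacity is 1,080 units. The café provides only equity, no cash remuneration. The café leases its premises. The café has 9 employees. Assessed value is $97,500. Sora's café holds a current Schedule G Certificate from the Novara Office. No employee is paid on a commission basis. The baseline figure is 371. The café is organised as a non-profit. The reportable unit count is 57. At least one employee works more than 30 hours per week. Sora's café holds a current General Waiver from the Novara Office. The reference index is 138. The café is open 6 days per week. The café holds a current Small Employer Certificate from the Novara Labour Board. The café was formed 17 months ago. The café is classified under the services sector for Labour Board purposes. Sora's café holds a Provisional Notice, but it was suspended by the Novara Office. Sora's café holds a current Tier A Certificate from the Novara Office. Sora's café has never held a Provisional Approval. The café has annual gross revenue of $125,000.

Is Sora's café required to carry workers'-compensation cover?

Exception (a) fails — the Provisional Approval is not current.
Exception (b) is satisfied on its face — remuneration is equity-only; the employer's headcount is 9, below the 10 limit; no employee is paid on commission. Considering the limiting provisions: (f) would limit (b) — the reportable unit count is 57, meeting the 56 threshold — but (g) sets (f) aside: (g) operates — assessed value is $97,500, less than the $103,000 limit. (h) would limit (g) — a current General Waiver is held — but (i) sets (h) aside: (i) is engaged — the registered capacity is 1,080 units, meeting the 1,050 units threshold. (j) applies (at least one employee exceeds 30 hours/week), but is set aside by (k): (k) operates against (j): a current Tier A Certificate is held. So (b) applies.
Exception (c)'s conditions are all satisfied: the reference index is 138, under the 143 limit; annual gross revenue is $125,000, below the $144,000 limit. Turning to paragraph (l): (l) is engaged — the baseline figure is 371, under the 512 limit. So (c) is unavailable.
Exception (d) is satisfied on its face — a current Small Employer Certificate is held; the employer is a non-profit. But applying paragraphs (m)–(n): (m) operates — a current Schedule G Certificate is held. (n), which would lift (m), is inapplicable — the café is classified under the services sector. (d) is therefore removed.

No — exception (b) applies; Sora's café is not required to carry workers'-compensation cover.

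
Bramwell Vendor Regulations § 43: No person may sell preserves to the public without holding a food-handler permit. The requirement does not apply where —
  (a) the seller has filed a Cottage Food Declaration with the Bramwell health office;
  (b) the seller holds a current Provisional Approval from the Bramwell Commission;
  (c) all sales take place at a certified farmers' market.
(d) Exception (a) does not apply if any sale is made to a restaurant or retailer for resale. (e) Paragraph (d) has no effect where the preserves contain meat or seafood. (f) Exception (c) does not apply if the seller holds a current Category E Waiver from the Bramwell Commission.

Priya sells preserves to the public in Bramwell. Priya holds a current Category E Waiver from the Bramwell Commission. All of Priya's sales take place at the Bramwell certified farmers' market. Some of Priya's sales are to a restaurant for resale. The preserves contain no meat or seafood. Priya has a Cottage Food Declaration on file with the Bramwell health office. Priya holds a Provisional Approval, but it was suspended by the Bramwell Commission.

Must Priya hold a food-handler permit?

Yes — Priya must hold a food-handler permit.

Exception (a): a Cottage Food Declaration is on file — every condition holds. But applying paragraphs (d)–(e): (d) operates against (a): some sales are to a restaurant for resale. (e), which would lift (d), is not engaged — the preserves contain no meat or seafood. Exception (a) does not apply.
Exception (b) requires that the seller holds a current Provisional Approval from the Bramwell Commission; but the Provisional Approval is not current, so (b) is unavailable.
Exception (c): all sales are at a certified farmers' market — every condition holds. But: (f) operates against (c): a current Category E Waiver is held. So (c) is unavailable.
No exception applies. The general rule governs.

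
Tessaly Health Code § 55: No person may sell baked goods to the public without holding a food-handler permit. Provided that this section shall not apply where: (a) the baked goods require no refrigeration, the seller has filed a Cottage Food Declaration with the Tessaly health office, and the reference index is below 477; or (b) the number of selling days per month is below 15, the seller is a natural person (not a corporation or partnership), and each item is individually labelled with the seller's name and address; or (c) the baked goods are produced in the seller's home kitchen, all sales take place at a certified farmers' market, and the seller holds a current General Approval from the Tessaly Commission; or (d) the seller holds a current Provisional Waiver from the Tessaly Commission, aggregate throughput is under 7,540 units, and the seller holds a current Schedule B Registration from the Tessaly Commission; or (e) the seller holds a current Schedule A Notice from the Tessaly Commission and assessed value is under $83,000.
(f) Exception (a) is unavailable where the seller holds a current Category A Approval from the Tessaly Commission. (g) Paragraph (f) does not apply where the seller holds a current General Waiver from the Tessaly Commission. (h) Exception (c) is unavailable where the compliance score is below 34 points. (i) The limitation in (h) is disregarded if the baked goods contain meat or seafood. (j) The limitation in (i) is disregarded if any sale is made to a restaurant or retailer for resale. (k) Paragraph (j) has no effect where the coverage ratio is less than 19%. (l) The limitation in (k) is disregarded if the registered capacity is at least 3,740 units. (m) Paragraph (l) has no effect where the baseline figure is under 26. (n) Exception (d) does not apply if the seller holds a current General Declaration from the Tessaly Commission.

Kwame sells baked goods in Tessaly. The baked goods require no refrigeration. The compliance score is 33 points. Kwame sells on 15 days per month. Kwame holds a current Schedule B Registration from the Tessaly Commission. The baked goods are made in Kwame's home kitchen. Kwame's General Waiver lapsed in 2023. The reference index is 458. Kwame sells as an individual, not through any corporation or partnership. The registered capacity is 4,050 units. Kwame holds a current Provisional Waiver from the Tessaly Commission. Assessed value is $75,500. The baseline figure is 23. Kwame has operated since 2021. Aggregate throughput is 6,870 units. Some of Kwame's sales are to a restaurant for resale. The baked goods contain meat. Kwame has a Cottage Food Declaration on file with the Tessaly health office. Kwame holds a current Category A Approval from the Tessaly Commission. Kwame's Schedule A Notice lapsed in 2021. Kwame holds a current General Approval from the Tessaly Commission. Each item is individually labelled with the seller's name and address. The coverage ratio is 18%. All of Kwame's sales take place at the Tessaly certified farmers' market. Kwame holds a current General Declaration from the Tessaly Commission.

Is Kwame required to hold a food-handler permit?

No — exception (c) applies; Kwame is not required to hold a food-handler permit.

Exception (a)'s conditions are all satisfied: the baked goods are shelf-stable; a Cottage Food Declaration is on file; the reference index is 458, below the 477 limit. But applying paragraphs (f)–(g): (f) operates against (a): a current Category A Approval is held. (g) is not triggered (there is no General Waiver in force), so (f) stands. (a) is therefore removed.
Exception (b) requires that the number of selling days per month is below 15; but the number of selling days per month is 15, not below 15, so (b) is unavailable.
All of (c)'s requirements are met (the baked goods are home-kitchen produced; all sales are at a certified farmers' market; a current General Approval is held). As to paragraphs (h)–(m): (h) would limit (c) — the compliance score is 33 points, below the 34 points limit — but (i) sets (h) aside: (i) applies — the baked goods contain meat. (j) would limit (i) — some sales are to a restaurant for resale — but (k) sets (j) aside: (k) operates against (j): the coverage ratio is 18%, less than the 19% limit. (l) would limit (k) — the registered capacity is 4,050 units, meeting the 3,740 units threshold — but (m) sets (l) aside: (m) operates against (l): the baseline figure is 23, under the 26 limit. Exception (c) stands.
All of (d)'s requirements are met (a current Provisional Waiver is held; aggregate throughput is 6,870 units, under the 7,540 units limit; a current Schedule B Registration is held). But: (n) operates against (d): a current General Declaration is held. Exception (d) does not apply.
Exception (e) does not apply: no current Schedule A Notice is held.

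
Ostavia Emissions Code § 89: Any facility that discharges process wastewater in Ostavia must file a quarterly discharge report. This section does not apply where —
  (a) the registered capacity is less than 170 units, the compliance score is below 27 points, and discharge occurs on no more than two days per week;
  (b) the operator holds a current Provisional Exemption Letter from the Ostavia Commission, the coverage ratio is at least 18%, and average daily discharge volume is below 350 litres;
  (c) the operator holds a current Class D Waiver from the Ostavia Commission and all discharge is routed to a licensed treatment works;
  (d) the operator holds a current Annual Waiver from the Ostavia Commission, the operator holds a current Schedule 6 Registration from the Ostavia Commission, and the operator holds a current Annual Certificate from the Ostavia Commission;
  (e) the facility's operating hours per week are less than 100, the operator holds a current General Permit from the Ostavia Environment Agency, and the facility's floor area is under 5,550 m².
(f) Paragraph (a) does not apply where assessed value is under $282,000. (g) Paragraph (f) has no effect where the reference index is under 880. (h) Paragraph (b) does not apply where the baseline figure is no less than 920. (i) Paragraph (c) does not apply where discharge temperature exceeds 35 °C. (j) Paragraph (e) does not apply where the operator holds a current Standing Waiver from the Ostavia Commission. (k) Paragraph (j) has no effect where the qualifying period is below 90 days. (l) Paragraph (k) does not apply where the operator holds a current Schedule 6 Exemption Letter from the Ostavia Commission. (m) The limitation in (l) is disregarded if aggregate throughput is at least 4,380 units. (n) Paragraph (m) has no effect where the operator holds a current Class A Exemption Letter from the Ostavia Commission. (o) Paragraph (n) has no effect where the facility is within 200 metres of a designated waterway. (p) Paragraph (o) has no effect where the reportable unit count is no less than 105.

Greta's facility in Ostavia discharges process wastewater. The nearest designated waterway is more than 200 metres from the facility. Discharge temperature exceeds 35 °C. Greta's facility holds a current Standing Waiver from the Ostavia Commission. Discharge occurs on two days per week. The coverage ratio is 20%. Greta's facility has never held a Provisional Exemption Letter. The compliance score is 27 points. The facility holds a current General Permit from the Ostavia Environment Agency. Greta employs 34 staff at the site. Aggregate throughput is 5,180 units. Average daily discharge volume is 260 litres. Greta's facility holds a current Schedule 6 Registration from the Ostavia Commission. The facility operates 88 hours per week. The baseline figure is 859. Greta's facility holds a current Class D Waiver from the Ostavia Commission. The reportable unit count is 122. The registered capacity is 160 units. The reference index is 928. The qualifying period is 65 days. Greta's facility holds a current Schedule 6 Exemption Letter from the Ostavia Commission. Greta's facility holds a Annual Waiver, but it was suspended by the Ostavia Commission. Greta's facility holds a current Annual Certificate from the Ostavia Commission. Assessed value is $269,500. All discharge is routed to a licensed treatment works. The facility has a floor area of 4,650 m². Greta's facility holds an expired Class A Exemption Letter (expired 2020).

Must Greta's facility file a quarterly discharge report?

No — exception (e) applies; Greta's facility is not required to file a quarterly discharge report.

Exception (a) fails — the compliance score is 27 points, not below 27 points.
Exception (b) requires that the operator holds a current Provisional Exemption Letter from the Ostavia Commission; but there is no Provisional Exemption Letter in force, so (b) is unavailable.
All of (c)'s requirements are met (a current Class D Waiver is held; discharge is routed to a licensed treatment works). But: (i) operates against (c): discharge temperature exceeds 35 °C. Exception (c) does not apply.
Exception (d) does not apply: there is no Annual Waiver in force.
All of (e)'s requirements are met (the facility's operating hours per week are 88, less than the 100 limit; a current General Permit is held; the facility's floor area is 4,650 m², under the 5,550 m² limit). Applying paragraphs (j)–(p): (j) would limit (e) — a current Standing Waiver is held — but (k) sets (j) aside: (k) operates against (j): the qualifying period is 65 days, below the 90 days limit. (l) would limit (k) — a current Schedule 6 Exemption Letter is held — but (m) sets (l) aside: (m) is triggered — aggregate throughput is 5,180 units, meeting the 4,380 units threshold. (n), which would lift (m), is inapplicable — the Class A Exemption Letter is not current. (e) remains available.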